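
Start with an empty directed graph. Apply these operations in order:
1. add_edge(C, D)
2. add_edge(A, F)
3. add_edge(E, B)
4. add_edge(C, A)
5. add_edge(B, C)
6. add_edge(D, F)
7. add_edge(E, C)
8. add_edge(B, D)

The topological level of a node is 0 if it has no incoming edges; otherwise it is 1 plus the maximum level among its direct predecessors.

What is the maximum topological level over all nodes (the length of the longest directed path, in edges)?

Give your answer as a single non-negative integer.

Op 1: add_edge(C, D). Edges now: 1
Op 2: add_edge(A, F). Edges now: 2
Op 3: add_edge(E, B). Edges now: 3
Op 4: add_edge(C, A). Edges now: 4
Op 5: add_edge(B, C). Edges now: 5
Op 6: add_edge(D, F). Edges now: 6
Op 7: add_edge(E, C). Edges now: 7
Op 8: add_edge(B, D). Edges now: 8
Compute levels (Kahn BFS):
  sources (in-degree 0): E
  process E: level=0
    E->B: in-degree(B)=0, level(B)=1, enqueue
    E->C: in-degree(C)=1, level(C)>=1
  process B: level=1
    B->C: in-degree(C)=0, level(C)=2, enqueue
    B->D: in-degree(D)=1, level(D)>=2
  process C: level=2
    C->A: in-degree(A)=0, level(A)=3, enqueue
    C->D: in-degree(D)=0, level(D)=3, enqueue
  process A: level=3
    A->F: in-degree(F)=1, level(F)>=4
  process D: level=3
    D->F: in-degree(F)=0, level(F)=4, enqueue
  process F: level=4
All levels: A:3, B:1, C:2, D:3, E:0, F:4
max level = 4

Answer: 4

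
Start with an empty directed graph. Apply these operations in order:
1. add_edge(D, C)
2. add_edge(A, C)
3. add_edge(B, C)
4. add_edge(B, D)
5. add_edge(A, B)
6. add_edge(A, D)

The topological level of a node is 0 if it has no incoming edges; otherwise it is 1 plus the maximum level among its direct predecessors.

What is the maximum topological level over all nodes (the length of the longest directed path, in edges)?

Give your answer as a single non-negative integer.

Op 1: add_edge(D, C). Edges now: 1
Op 2: add_edge(A, C). Edges now: 2
Op 3: add_edge(B, C). Edges now: 3
Op 4: add_edge(B, D). Edges now: 4
Op 5: add_edge(A, B). Edges now: 5
Op 6: add_edge(A, D). Edges now: 6
Compute levels (Kahn BFS):
  sources (in-degree 0): A
  process A: level=0
    A->B: in-degree(B)=0, level(B)=1, enqueue
    A->C: in-degree(C)=2, level(C)>=1
    A->D: in-degree(D)=1, level(D)>=1
  process B: level=1
    B->C: in-degree(C)=1, level(C)>=2
    B->D: in-degree(D)=0, level(D)=2, enqueue
  process D: level=2
    D->C: in-degree(C)=0, level(C)=3, enqueue
  process C: level=3
All levels: A:0, B:1, C:3, D:2
max level = 3

Answer: 3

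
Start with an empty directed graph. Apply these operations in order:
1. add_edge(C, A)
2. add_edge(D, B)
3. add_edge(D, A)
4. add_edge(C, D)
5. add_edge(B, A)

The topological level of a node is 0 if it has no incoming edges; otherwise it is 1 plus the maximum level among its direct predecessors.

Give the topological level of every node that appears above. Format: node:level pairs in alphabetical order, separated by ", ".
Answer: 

Answer: A:3, B:2, C:0, D:1

Derivation:
Op 1: add_edge(C, A). Edges now: 1
Op 2: add_edge(D, B). Edges now: 2
Op 3: add_edge(D, A). Edges now: 3
Op 4: add_edge(C, D). Edges now: 4
Op 5: add_edge(B, A). Edges now: 5
Compute levels (Kahn BFS):
  sources (in-degree 0): C
  process C: level=0
    C->A: in-degree(A)=2, level(A)>=1
    C->D: in-degree(D)=0, level(D)=1, enqueue
  process D: level=1
    D->A: in-degree(A)=1, level(A)>=2
    D->B: in-degree(B)=0, level(B)=2, enqueue
  process B: level=2
    B->A: in-degree(A)=0, level(A)=3, enqueue
  process A: level=3
All levels: A:3, B:2, C:0, D:1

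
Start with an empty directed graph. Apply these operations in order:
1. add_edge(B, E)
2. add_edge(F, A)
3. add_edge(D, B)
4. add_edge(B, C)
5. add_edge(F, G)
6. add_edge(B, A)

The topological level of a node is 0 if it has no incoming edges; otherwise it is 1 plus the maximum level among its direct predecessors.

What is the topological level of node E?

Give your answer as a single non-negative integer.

Answer: 2

Derivation:
Op 1: add_edge(B, E). Edges now: 1
Op 2: add_edge(F, A). Edges now: 2
Op 3: add_edge(D, B). Edges now: 3
Op 4: add_edge(B, C). Edges now: 4
Op 5: add_edge(F, G). Edges now: 5
Op 6: add_edge(B, A). Edges now: 6
Compute levels (Kahn BFS):
  sources (in-degree 0): D, F
  process D: level=0
    D->B: in-degree(B)=0, level(B)=1, enqueue
  process F: level=0
    F->A: in-degree(A)=1, level(A)>=1
    F->G: in-degree(G)=0, level(G)=1, enqueue
  process B: level=1
    B->A: in-degree(A)=0, level(A)=2, enqueue
    B->C: in-degree(C)=0, level(C)=2, enqueue
    B->E: in-degree(E)=0, level(E)=2, enqueue
  process G: level=1
  process A: level=2
  process C: level=2
  process E: level=2
All levels: A:2, B:1, C:2, D:0, E:2, F:0, G:1
level(E) = 2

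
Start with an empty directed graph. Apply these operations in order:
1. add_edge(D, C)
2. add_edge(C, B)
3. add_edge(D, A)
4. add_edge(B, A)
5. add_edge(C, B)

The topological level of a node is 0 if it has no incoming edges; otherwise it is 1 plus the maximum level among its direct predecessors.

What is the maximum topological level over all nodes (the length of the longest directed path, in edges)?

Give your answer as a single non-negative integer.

Op 1: add_edge(D, C). Edges now: 1
Op 2: add_edge(C, B). Edges now: 2
Op 3: add_edge(D, A). Edges now: 3
Op 4: add_edge(B, A). Edges now: 4
Op 5: add_edge(C, B) (duplicate, no change). Edges now: 4
Compute levels (Kahn BFS):
  sources (in-degree 0): D
  process D: level=0
    D->A: in-degree(A)=1, level(A)>=1
    D->C: in-degree(C)=0, level(C)=1, enqueue
  process C: level=1
    C->B: in-degree(B)=0, level(B)=2, enqueue
  process B: level=2
    B->A: in-degree(A)=0, level(A)=3, enqueue
  process A: level=3
All levels: A:3, B:2, C:1, D:0
max level = 3

Answer: 3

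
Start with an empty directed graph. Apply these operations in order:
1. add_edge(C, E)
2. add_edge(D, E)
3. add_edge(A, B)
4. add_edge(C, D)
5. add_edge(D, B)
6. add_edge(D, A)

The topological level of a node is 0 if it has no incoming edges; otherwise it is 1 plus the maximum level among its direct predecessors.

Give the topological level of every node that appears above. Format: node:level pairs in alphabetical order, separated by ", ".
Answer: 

Answer: A:2, B:3, C:0, D:1, E:2

Derivation:
Op 1: add_edge(C, E). Edges now: 1
Op 2: add_edge(D, E). Edges now: 2
Op 3: add_edge(A, B). Edges now: 3
Op 4: add_edge(C, D). Edges now: 4
Op 5: add_edge(D, B). Edges now: 5
Op 6: add_edge(D, A). Edges now: 6
Compute levels (Kahn BFS):
  sources (in-degree 0): C
  process C: level=0
    C->D: in-degree(D)=0, level(D)=1, enqueue
    C->E: in-degree(E)=1, level(E)>=1
  process D: level=1
    D->A: in-degree(A)=0, level(A)=2, enqueue
    D->B: in-degree(B)=1, level(B)>=2
    D->E: in-degree(E)=0, level(E)=2, enqueue
  process A: level=2
    A->B: in-degree(B)=0, level(B)=3, enqueue
  process E: level=2
  process B: level=3
All levels: A:2, B:3, C:0, D:1, E:2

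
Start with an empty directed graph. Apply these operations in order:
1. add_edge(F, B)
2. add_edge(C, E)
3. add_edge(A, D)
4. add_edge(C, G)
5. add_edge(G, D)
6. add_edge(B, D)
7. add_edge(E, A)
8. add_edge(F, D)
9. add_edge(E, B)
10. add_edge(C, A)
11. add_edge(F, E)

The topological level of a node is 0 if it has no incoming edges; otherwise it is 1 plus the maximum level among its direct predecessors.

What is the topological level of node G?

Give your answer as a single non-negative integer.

Op 1: add_edge(F, B). Edges now: 1
Op 2: add_edge(C, E). Edges now: 2
Op 3: add_edge(A, D). Edges now: 3
Op 4: add_edge(C, G). Edges now: 4
Op 5: add_edge(G, D). Edges now: 5
Op 6: add_edge(B, D). Edges now: 6
Op 7: add_edge(E, A). Edges now: 7
Op 8: add_edge(F, D). Edges now: 8
Op 9: add_edge(E, B). Edges now: 9
Op 10: add_edge(C, A). Edges now: 10
Op 11: add_edge(F, E). Edges now: 11
Compute levels (Kahn BFS):
  sources (in-degree 0): C, F
  process C: level=0
    C->A: in-degree(A)=1, level(A)>=1
    C->E: in-degree(E)=1, level(E)>=1
    C->G: in-degree(G)=0, level(G)=1, enqueue
  process F: level=0
    F->B: in-degree(B)=1, level(B)>=1
    F->D: in-degree(D)=3, level(D)>=1
    F->E: in-degree(E)=0, level(E)=1, enqueue
  process G: level=1
    G->D: in-degree(D)=2, level(D)>=2
  process E: level=1
    E->A: in-degree(A)=0, level(A)=2, enqueue
    E->B: in-degree(B)=0, level(B)=2, enqueue
  process A: level=2
    A->D: in-degree(D)=1, level(D)>=3
  process B: level=2
    B->D: in-degree(D)=0, level(D)=3, enqueue
  process D: level=3
All levels: A:2, B:2, C:0, D:3, E:1, F:0, G:1
level(G) = 1

Answer: 1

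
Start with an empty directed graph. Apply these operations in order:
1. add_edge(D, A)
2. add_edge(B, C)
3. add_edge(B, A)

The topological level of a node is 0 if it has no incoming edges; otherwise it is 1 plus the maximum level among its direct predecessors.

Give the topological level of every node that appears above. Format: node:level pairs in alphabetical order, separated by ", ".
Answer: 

Op 1: add_edge(D, A). Edges now: 1
Op 2: add_edge(B, C). Edges now: 2
Op 3: add_edge(B, A). Edges now: 3
Compute levels (Kahn BFS):
  sources (in-degree 0): B, D
  process B: level=0
    B->A: in-degree(A)=1, level(A)>=1
    B->C: in-degree(C)=0, level(C)=1, enqueue
  process D: level=0
    D->A: in-degree(A)=0, level(A)=1, enqueue
  process C: level=1
  process A: level=1
All levels: A:1, B:0, C:1, D:0

Answer: A:1, B:0, C:1, D:0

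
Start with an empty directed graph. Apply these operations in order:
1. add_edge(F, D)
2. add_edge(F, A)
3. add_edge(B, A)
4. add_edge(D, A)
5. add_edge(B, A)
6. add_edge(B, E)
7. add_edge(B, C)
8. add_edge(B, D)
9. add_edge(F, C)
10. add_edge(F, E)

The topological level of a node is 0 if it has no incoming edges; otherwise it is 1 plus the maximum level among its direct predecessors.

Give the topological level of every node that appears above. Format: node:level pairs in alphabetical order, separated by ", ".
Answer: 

Op 1: add_edge(F, D). Edges now: 1
Op 2: add_edge(F, A). Edges now: 2
Op 3: add_edge(B, A). Edges now: 3
Op 4: add_edge(D, A). Edges now: 4
Op 5: add_edge(B, A) (duplicate, no change). Edges now: 4
Op 6: add_edge(B, E). Edges now: 5
Op 7: add_edge(B, C). Edges now: 6
Op 8: add_edge(B, D). Edges now: 7
Op 9: add_edge(F, C). Edges now: 8
Op 10: add_edge(F, E). Edges now: 9
Compute levels (Kahn BFS):
  sources (in-degree 0): B, F
  process B: level=0
    B->A: in-degree(A)=2, level(A)>=1
    B->C: in-degree(C)=1, level(C)>=1
    B->D: in-degree(D)=1, level(D)>=1
    B->E: in-degree(E)=1, level(E)>=1
  process F: level=0
    F->A: in-degree(A)=1, level(A)>=1
    F->C: in-degree(C)=0, level(C)=1, enqueue
    F->D: in-degree(D)=0, level(D)=1, enqueue
    F->E: in-degree(E)=0, level(E)=1, enqueue
  process C: level=1
  process D: level=1
    D->A: in-degree(A)=0, level(A)=2, enqueue
  process E: level=1
  process A: level=2
All levels: A:2, B:0, C:1, D:1, E:1, F:0

Answer: A:2, B:0, C:1, D:1, E:1, F:0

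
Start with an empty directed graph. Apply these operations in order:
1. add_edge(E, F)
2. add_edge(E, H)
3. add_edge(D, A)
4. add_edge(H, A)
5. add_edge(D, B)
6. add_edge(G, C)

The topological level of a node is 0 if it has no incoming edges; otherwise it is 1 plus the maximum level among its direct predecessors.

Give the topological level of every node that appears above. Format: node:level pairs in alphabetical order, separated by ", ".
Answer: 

Answer: A:2, B:1, C:1, D:0, E:0, F:1, G:0, H:1

Derivation:
Op 1: add_edge(E, F). Edges now: 1
Op 2: add_edge(E, H). Edges now: 2
Op 3: add_edge(D, A). Edges now: 3
Op 4: add_edge(H, A). Edges now: 4
Op 5: add_edge(D, B). Edges now: 5
Op 6: add_edge(G, C). Edges now: 6
Compute levels (Kahn BFS):
  sources (in-degree 0): D, E, G
  process D: level=0
    D->A: in-degree(A)=1, level(A)>=1
    D->B: in-degree(B)=0, level(B)=1, enqueue
  process E: level=0
    E->F: in-degree(F)=0, level(F)=1, enqueue
    E->H: in-degree(H)=0, level(H)=1, enqueue
  process G: level=0
    G->C: in-degree(C)=0, level(C)=1, enqueue
  process B: level=1
  process F: level=1
  process H: level=1
    H->A: in-degree(A)=0, level(A)=2, enqueue
  process C: level=1
  process A: level=2
All levels: A:2, B:1, C:1, D:0, E:0, F:1, G:0, H:1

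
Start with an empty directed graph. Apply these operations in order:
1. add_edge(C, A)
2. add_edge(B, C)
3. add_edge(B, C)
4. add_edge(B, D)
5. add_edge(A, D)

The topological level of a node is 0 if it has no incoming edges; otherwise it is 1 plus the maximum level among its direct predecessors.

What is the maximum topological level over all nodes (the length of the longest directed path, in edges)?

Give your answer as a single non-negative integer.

Op 1: add_edge(C, A). Edges now: 1
Op 2: add_edge(B, C). Edges now: 2
Op 3: add_edge(B, C) (duplicate, no change). Edges now: 2
Op 4: add_edge(B, D). Edges now: 3
Op 5: add_edge(A, D). Edges now: 4
Compute levels (Kahn BFS):
  sources (in-degree 0): B
  process B: level=0
    B->C: in-degree(C)=0, level(C)=1, enqueue
    B->D: in-degree(D)=1, level(D)>=1
  process C: level=1
    C->A: in-degree(A)=0, level(A)=2, enqueue
  process A: level=2
    A->D: in-degree(D)=0, level(D)=3, enqueue
  process D: level=3
All levels: A:2, B:0, C:1, D:3
max level = 3

Answer: 3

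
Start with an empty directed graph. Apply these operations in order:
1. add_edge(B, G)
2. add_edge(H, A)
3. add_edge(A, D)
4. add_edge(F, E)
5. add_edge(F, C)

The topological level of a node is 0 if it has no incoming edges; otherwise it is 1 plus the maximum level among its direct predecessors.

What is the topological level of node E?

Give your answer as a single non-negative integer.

Op 1: add_edge(B, G). Edges now: 1
Op 2: add_edge(H, A). Edges now: 2
Op 3: add_edge(A, D). Edges now: 3
Op 4: add_edge(F, E). Edges now: 4
Op 5: add_edge(F, C). Edges now: 5
Compute levels (Kahn BFS):
  sources (in-degree 0): B, F, H
  process B: level=0
    B->G: in-degree(G)=0, level(G)=1, enqueue
  process F: level=0
    F->C: in-degree(C)=0, level(C)=1, enqueue
    F->E: in-degree(E)=0, level(E)=1, enqueue
  process H: level=0
    H->A: in-degree(A)=0, level(A)=1, enqueue
  process G: level=1
  process C: level=1
  process E: level=1
  process A: level=1
    A->D: in-degree(D)=0, level(D)=2, enqueue
  process D: level=2
All levels: A:1, B:0, C:1, D:2, E:1, F:0, G:1, H:0
level(E) = 1

Answer: 1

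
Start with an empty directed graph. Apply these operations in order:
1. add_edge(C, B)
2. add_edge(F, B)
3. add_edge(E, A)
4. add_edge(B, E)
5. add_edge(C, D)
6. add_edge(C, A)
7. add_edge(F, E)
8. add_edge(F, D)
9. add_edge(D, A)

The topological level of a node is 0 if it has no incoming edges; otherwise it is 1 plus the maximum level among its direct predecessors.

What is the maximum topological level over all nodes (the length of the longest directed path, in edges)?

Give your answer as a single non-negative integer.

Op 1: add_edge(C, B). Edges now: 1
Op 2: add_edge(F, B). Edges now: 2
Op 3: add_edge(E, A). Edges now: 3
Op 4: add_edge(B, E). Edges now: 4
Op 5: add_edge(C, D). Edges now: 5
Op 6: add_edge(C, A). Edges now: 6
Op 7: add_edge(F, E). Edges now: 7
Op 8: add_edge(F, D). Edges now: 8
Op 9: add_edge(D, A). Edges now: 9
Compute levels (Kahn BFS):
  sources (in-degree 0): C, F
  process C: level=0
    C->A: in-degree(A)=2, level(A)>=1
    C->B: in-degree(B)=1, level(B)>=1
    C->D: in-degree(D)=1, level(D)>=1
  process F: level=0
    F->B: in-degree(B)=0, level(B)=1, enqueue
    F->D: in-degree(D)=0, level(D)=1, enqueue
    F->E: in-degree(E)=1, level(E)>=1
  process B: level=1
    B->E: in-degree(E)=0, level(E)=2, enqueue
  process D: level=1
    D->A: in-degree(A)=1, level(A)>=2
  process E: level=2
    E->A: in-degree(A)=0, level(A)=3, enqueue
  process A: level=3
All levels: A:3, B:1, C:0, D:1, E:2, F:0
max level = 3

Answer: 3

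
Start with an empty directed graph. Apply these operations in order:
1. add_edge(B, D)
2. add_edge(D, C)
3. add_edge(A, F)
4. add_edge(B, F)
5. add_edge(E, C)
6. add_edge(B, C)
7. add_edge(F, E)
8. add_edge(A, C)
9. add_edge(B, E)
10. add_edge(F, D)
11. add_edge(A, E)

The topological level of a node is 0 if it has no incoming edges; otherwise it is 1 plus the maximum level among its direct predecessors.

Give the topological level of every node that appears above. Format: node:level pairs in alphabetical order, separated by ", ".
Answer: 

Op 1: add_edge(B, D). Edges now: 1
Op 2: add_edge(D, C). Edges now: 2
Op 3: add_edge(A, F). Edges now: 3
Op 4: add_edge(B, F). Edges now: 4
Op 5: add_edge(E, C). Edges now: 5
Op 6: add_edge(B, C). Edges now: 6
Op 7: add_edge(F, E). Edges now: 7
Op 8: add_edge(A, C). Edges now: 8
Op 9: add_edge(B, E). Edges now: 9
Op 10: add_edge(F, D). Edges now: 10
Op 11: add_edge(A, E). Edges now: 11
Compute levels (Kahn BFS):
  sources (in-degree 0): A, B
  process A: level=0
    A->C: in-degree(C)=3, level(C)>=1
    A->E: in-degree(E)=2, level(E)>=1
    A->F: in-degree(F)=1, level(F)>=1
  process B: level=0
    B->C: in-degree(C)=2, level(C)>=1
    B->D: in-degree(D)=1, level(D)>=1
    B->E: in-degree(E)=1, level(E)>=1
    B->F: in-degree(F)=0, level(F)=1, enqueue
  process F: level=1
    F->D: in-degree(D)=0, level(D)=2, enqueue
    F->E: in-degree(E)=0, level(E)=2, enqueue
  process D: level=2
    D->C: in-degree(C)=1, level(C)>=3
  process E: level=2
    E->C: in-degree(C)=0, level(C)=3, enqueue
  process C: level=3
All levels: A:0, B:0, C:3, D:2, E:2, F:1

Answer: A:0, B:0, C:3, D:2, E:2, F:1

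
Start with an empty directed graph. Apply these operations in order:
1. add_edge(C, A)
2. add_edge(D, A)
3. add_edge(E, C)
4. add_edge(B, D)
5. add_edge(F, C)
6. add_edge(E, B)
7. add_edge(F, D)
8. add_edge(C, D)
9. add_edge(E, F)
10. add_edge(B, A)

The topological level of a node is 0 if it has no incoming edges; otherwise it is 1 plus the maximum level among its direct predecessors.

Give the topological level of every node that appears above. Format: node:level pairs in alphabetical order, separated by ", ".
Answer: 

Answer: A:4, B:1, C:2, D:3, E:0, F:1

Derivation:
Op 1: add_edge(C, A). Edges now: 1
Op 2: add_edge(D, A). Edges now: 2
Op 3: add_edge(E, C). Edges now: 3
Op 4: add_edge(B, D). Edges now: 4
Op 5: add_edge(F, C). Edges now: 5
Op 6: add_edge(E, B). Edges now: 6
Op 7: add_edge(F, D). Edges now: 7
Op 8: add_edge(C, D). Edges now: 8
Op 9: add_edge(E, F). Edges now: 9
Op 10: add_edge(B, A). Edges now: 10
Compute levels (Kahn BFS):
  sources (in-degree 0): E
  process E: level=0
    E->B: in-degree(B)=0, level(B)=1, enqueue
    E->C: in-degree(C)=1, level(C)>=1
    E->F: in-degree(F)=0, level(F)=1, enqueue
  process B: level=1
    B->A: in-degree(A)=2, level(A)>=2
    B->D: in-degree(D)=2, level(D)>=2
  process F: level=1
    F->C: in-degree(C)=0, level(C)=2, enqueue
    F->D: in-degree(D)=1, level(D)>=2
  process C: level=2
    C->A: in-degree(A)=1, level(A)>=3
    C->D: in-degree(D)=0, level(D)=3, enqueue
  process D: level=3
    D->A: in-degree(A)=0, level(A)=4, enqueue
  process A: level=4
All levels: A:4, B:1, C:2, D:3, E:0, F:1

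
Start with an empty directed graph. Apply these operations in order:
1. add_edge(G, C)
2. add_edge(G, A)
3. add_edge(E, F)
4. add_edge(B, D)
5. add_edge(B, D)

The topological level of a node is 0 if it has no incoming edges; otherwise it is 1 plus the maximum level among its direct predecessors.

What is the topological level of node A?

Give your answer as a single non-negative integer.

Answer: 1

Derivation:
Op 1: add_edge(G, C). Edges now: 1
Op 2: add_edge(G, A). Edges now: 2
Op 3: add_edge(E, F). Edges now: 3
Op 4: add_edge(B, D). Edges now: 4
Op 5: add_edge(B, D) (duplicate, no change). Edges now: 4
Compute levels (Kahn BFS):
  sources (in-degree 0): B, E, G
  process B: level=0
    B->D: in-degree(D)=0, level(D)=1, enqueue
  process E: level=0
    E->F: in-degree(F)=0, level(F)=1, enqueue
  process G: level=0
    G->A: in-degree(A)=0, level(A)=1, enqueue
    G->C: in-degree(C)=0, level(C)=1, enqueue
  process D: level=1
  process F: level=1
  process A: level=1
  process C: level=1
All levels: A:1, B:0, C:1, D:1, E:0, F:1, G:0
level(A) = 1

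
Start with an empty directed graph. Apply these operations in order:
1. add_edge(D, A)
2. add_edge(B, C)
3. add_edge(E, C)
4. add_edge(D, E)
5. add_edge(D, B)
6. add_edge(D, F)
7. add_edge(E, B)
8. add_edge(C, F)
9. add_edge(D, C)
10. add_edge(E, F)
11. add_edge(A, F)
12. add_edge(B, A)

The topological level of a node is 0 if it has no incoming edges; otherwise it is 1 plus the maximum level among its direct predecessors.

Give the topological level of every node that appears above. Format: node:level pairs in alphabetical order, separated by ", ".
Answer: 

Answer: A:3, B:2, C:3, D:0, E:1, F:4

Derivation:
Op 1: add_edge(D, A). Edges now: 1
Op 2: add_edge(B, C). Edges now: 2
Op 3: add_edge(E, C). Edges now: 3
Op 4: add_edge(D, E). Edges now: 4
Op 5: add_edge(D, B). Edges now: 5
Op 6: add_edge(D, F). Edges now: 6
Op 7: add_edge(E, B). Edges now: 7
Op 8: add_edge(C, F). Edges now: 8
Op 9: add_edge(D, C). Edges now: 9
Op 10: add_edge(E, F). Edges now: 10
Op 11: add_edge(A, F). Edges now: 11
Op 12: add_edge(B, A). Edges now: 12
Compute levels (Kahn BFS):
  sources (in-degree 0): D
  process D: level=0
    D->A: in-degree(A)=1, level(A)>=1
    D->B: in-degree(B)=1, level(B)>=1
    D->C: in-degree(C)=2, level(C)>=1
    D->E: in-degree(E)=0, level(E)=1, enqueue
    D->F: in-degree(F)=3, level(F)>=1
  process E: level=1
    E->B: in-degree(B)=0, level(B)=2, enqueue
    E->C: in-degree(C)=1, level(C)>=2
    E->F: in-degree(F)=2, level(F)>=2
  process B: level=2
    B->A: in-degree(A)=0, level(A)=3, enqueue
    B->C: in-degree(C)=0, level(C)=3, enqueue
  process A: level=3
    A->F: in-degree(F)=1, level(F)>=4
  process C: level=3
    C->F: in-degree(F)=0, level(F)=4, enqueue
  process F: level=4
All levels: A:3, B:2, C:3, D:0, E:1, F:4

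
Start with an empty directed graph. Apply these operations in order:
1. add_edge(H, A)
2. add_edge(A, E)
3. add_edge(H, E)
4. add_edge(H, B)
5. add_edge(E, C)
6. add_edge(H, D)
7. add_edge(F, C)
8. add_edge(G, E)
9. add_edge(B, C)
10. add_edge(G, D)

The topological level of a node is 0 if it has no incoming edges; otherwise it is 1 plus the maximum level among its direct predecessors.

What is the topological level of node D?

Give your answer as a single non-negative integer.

Op 1: add_edge(H, A). Edges now: 1
Op 2: add_edge(A, E). Edges now: 2
Op 3: add_edge(H, E). Edges now: 3
Op 4: add_edge(H, B). Edges now: 4
Op 5: add_edge(E, C). Edges now: 5
Op 6: add_edge(H, D). Edges now: 6
Op 7: add_edge(F, C). Edges now: 7
Op 8: add_edge(G, E). Edges now: 8
Op 9: add_edge(B, C). Edges now: 9
Op 10: add_edge(G, D). Edges now: 10
Compute levels (Kahn BFS):
  sources (in-degree 0): F, G, H
  process F: level=0
    F->C: in-degree(C)=2, level(C)>=1
  process G: level=0
    G->D: in-degree(D)=1, level(D)>=1
    G->E: in-degree(E)=2, level(E)>=1
  process H: level=0
    H->A: in-degree(A)=0, level(A)=1, enqueue
    H->B: in-degree(B)=0, level(B)=1, enqueue
    H->D: in-degree(D)=0, level(D)=1, enqueue
    H->E: in-degree(E)=1, level(E)>=1
  process A: level=1
    A->E: in-degree(E)=0, level(E)=2, enqueue
  process B: level=1
    B->C: in-degree(C)=1, level(C)>=2
  process D: level=1
  process E: level=2
    E->C: in-degree(C)=0, level(C)=3, enqueue
  process C: level=3
All levels: A:1, B:1, C:3, D:1, E:2, F:0, G:0, H:0
level(D) = 1

Answer: 1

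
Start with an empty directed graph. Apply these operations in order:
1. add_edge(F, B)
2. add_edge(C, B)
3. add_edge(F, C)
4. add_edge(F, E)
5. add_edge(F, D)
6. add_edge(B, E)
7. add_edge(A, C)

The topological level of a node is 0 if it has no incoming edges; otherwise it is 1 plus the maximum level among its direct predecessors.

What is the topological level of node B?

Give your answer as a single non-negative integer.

Op 1: add_edge(F, B). Edges now: 1
Op 2: add_edge(C, B). Edges now: 2
Op 3: add_edge(F, C). Edges now: 3
Op 4: add_edge(F, E). Edges now: 4
Op 5: add_edge(F, D). Edges now: 5
Op 6: add_edge(B, E). Edges now: 6
Op 7: add_edge(A, C). Edges now: 7
Compute levels (Kahn BFS):
  sources (in-degree 0): A, F
  process A: level=0
    A->C: in-degree(C)=1, level(C)>=1
  process F: level=0
    F->B: in-degree(B)=1, level(B)>=1
    F->C: in-degree(C)=0, level(C)=1, enqueue
    F->D: in-degree(D)=0, level(D)=1, enqueue
    F->E: in-degree(E)=1, level(E)>=1
  process C: level=1
    C->B: in-degree(B)=0, level(B)=2, enqueue
  process D: level=1
  process B: level=2
    B->E: in-degree(E)=0, level(E)=3, enqueue
  process E: level=3
All levels: A:0, B:2, C:1, D:1, E:3, F:0
level(B) = 2

Answer: 2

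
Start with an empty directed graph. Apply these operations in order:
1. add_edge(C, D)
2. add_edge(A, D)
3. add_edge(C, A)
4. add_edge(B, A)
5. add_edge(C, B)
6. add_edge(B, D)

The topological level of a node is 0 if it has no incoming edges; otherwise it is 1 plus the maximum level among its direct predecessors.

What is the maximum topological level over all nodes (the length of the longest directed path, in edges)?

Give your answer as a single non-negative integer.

Op 1: add_edge(C, D). Edges now: 1
Op 2: add_edge(A, D). Edges now: 2
Op 3: add_edge(C, A). Edges now: 3
Op 4: add_edge(B, A). Edges now: 4
Op 5: add_edge(C, B). Edges now: 5
Op 6: add_edge(B, D). Edges now: 6
Compute levels (Kahn BFS):
  sources (in-degree 0): C
  process C: level=0
    C->A: in-degree(A)=1, level(A)>=1
    C->B: in-degree(B)=0, level(B)=1, enqueue
    C->D: in-degree(D)=2, level(D)>=1
  process B: level=1
    B->A: in-degree(A)=0, level(A)=2, enqueue
    B->D: in-degree(D)=1, level(D)>=2
  process A: level=2
    A->D: in-degree(D)=0, level(D)=3, enqueue
  process D: level=3
All levels: A:2, B:1, C:0, D:3
max level = 3

Answer: 3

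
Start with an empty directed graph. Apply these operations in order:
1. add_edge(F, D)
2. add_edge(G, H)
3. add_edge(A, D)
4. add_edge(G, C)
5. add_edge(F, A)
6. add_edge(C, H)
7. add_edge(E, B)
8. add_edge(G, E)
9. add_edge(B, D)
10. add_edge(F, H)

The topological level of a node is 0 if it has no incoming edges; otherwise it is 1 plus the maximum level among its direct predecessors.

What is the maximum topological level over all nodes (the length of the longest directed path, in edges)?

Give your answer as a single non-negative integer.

Answer: 3

Derivation:
Op 1: add_edge(F, D). Edges now: 1
Op 2: add_edge(G, H). Edges now: 2
Op 3: add_edge(A, D). Edges now: 3
Op 4: add_edge(G, C). Edges now: 4
Op 5: add_edge(F, A). Edges now: 5
Op 6: add_edge(C, H). Edges now: 6
Op 7: add_edge(E, B). Edges now: 7
Op 8: add_edge(G, E). Edges now: 8
Op 9: add_edge(B, D). Edges now: 9
Op 10: add_edge(F, H). Edges now: 10
Compute levels (Kahn BFS):
  sources (in-degree 0): F, G
  process F: level=0
    F->A: in-degree(A)=0, level(A)=1, enqueue
    F->D: in-degree(D)=2, level(D)>=1
    F->H: in-degree(H)=2, level(H)>=1
  process G: level=0
    G->C: in-degree(C)=0, level(C)=1, enqueue
    G->E: in-degree(E)=0, level(E)=1, enqueue
    G->H: in-degree(H)=1, level(H)>=1
  process A: level=1
    A->D: in-degree(D)=1, level(D)>=2
  process C: level=1
    C->H: in-degree(H)=0, level(H)=2, enqueue
  process E: level=1
    E->B: in-degree(B)=0, level(B)=2, enqueue
  process H: level=2
  process B: level=2
    B->D: in-degree(D)=0, level(D)=3, enqueue
  process D: level=3
All levels: A:1, B:2, C:1, D:3, E:1, F:0, G:0, H:2
max level = 3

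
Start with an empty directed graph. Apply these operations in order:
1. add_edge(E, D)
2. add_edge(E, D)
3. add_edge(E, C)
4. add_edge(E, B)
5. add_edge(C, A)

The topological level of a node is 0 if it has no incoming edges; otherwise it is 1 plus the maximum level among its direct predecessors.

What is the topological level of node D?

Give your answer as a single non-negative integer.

Answer: 1

Derivation:
Op 1: add_edge(E, D). Edges now: 1
Op 2: add_edge(E, D) (duplicate, no change). Edges now: 1
Op 3: add_edge(E, C). Edges now: 2
Op 4: add_edge(E, B). Edges now: 3
Op 5: add_edge(C, A). Edges now: 4
Compute levels (Kahn BFS):
  sources (in-degree 0): E
  process E: level=0
    E->B: in-degree(B)=0, level(B)=1, enqueue
    E->C: in-degree(C)=0, level(C)=1, enqueue
    E->D: in-degree(D)=0, level(D)=1, enqueue
  process B: level=1
  process C: level=1
    C->A: in-degree(A)=0, level(A)=2, enqueue
  process D: level=1
  process A: level=2
All levels: A:2, B:1, C:1, D:1, E:0
level(D) = 1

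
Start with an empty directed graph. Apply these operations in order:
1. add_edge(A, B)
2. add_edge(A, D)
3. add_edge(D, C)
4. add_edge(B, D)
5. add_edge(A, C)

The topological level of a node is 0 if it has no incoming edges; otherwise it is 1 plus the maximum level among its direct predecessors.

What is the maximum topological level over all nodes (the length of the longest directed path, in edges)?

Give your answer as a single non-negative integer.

Op 1: add_edge(A, B). Edges now: 1
Op 2: add_edge(A, D). Edges now: 2
Op 3: add_edge(D, C). Edges now: 3
Op 4: add_edge(B, D). Edges now: 4
Op 5: add_edge(A, C). Edges now: 5
Compute levels (Kahn BFS):
  sources (in-degree 0): A
  process A: level=0
    A->B: in-degree(B)=0, level(B)=1, enqueue
    A->C: in-degree(C)=1, level(C)>=1
    A->D: in-degree(D)=1, level(D)>=1
  process B: level=1
    B->D: in-degree(D)=0, level(D)=2, enqueue
  process D: level=2
    D->C: in-degree(C)=0, level(C)=3, enqueue
  process C: level=3
All levels: A:0, B:1, C:3, D:2
max level = 3

Answer: 3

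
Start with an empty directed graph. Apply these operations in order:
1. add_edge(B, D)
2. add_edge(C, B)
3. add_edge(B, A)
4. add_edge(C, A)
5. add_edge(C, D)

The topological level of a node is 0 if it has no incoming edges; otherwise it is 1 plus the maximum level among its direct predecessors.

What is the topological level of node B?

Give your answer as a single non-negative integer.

Answer: 1

Derivation:
Op 1: add_edge(B, D). Edges now: 1
Op 2: add_edge(C, B). Edges now: 2
Op 3: add_edge(B, A). Edges now: 3
Op 4: add_edge(C, A). Edges now: 4
Op 5: add_edge(C, D). Edges now: 5
Compute levels (Kahn BFS):
  sources (in-degree 0): C
  process C: level=0
    C->A: in-degree(A)=1, level(A)>=1
    C->B: in-degree(B)=0, level(B)=1, enqueue
    C->D: in-degree(D)=1, level(D)>=1
  process B: level=1
    B->A: in-degree(A)=0, level(A)=2, enqueue
    B->D: in-degree(D)=0, level(D)=2, enqueue
  process A: level=2
  process D: level=2
All levels: A:2, B:1, C:0, D:2
level(B) = 1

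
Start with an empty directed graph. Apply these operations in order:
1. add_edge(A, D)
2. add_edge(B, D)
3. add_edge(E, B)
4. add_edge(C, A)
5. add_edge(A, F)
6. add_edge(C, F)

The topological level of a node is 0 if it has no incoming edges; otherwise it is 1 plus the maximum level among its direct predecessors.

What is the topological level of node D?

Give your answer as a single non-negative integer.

Op 1: add_edge(A, D). Edges now: 1
Op 2: add_edge(B, D). Edges now: 2
Op 3: add_edge(E, B). Edges now: 3
Op 4: add_edge(C, A). Edges now: 4
Op 5: add_edge(A, F). Edges now: 5
Op 6: add_edge(C, F). Edges now: 6
Compute levels (Kahn BFS):
  sources (in-degree 0): C, E
  process C: level=0
    C->A: in-degree(A)=0, level(A)=1, enqueue
    C->F: in-degree(F)=1, level(F)>=1
  process E: level=0
    E->B: in-degree(B)=0, level(B)=1, enqueue
  process A: level=1
    A->D: in-degree(D)=1, level(D)>=2
    A->F: in-degree(F)=0, level(F)=2, enqueue
  process B: level=1
    B->D: in-degree(D)=0, level(D)=2, enqueue
  process F: level=2
  process D: level=2
All levels: A:1, B:1, C:0, D:2, E:0, F:2
level(D) = 2

Answer: 2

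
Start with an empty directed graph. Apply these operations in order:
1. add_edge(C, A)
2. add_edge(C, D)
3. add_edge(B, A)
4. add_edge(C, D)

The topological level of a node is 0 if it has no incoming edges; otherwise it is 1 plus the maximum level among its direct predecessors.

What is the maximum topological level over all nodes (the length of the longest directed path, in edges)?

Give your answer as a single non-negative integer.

Answer: 1

Derivation:
Op 1: add_edge(C, A). Edges now: 1
Op 2: add_edge(C, D). Edges now: 2
Op 3: add_edge(B, A). Edges now: 3
Op 4: add_edge(C, D) (duplicate, no change). Edges now: 3
Compute levels (Kahn BFS):
  sources (in-degree 0): B, C
  process B: level=0
    B->A: in-degree(A)=1, level(A)>=1
  process C: level=0
    C->A: in-degree(A)=0, level(A)=1, enqueue
    C->D: in-degree(D)=0, level(D)=1, enqueue
  process A: level=1
  process D: level=1
All levels: A:1, B:0, C:0, D:1
max level = 1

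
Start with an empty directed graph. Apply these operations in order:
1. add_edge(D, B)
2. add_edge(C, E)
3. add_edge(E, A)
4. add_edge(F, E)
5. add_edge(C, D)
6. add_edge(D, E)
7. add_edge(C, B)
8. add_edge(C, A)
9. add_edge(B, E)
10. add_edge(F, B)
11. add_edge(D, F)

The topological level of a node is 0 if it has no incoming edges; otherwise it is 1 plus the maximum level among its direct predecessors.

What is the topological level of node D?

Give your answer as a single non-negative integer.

Answer: 1

Derivation:
Op 1: add_edge(D, B). Edges now: 1
Op 2: add_edge(C, E). Edges now: 2
Op 3: add_edge(E, A). Edges now: 3
Op 4: add_edge(F, E). Edges now: 4
Op 5: add_edge(C, D). Edges now: 5
Op 6: add_edge(D, E). Edges now: 6
Op 7: add_edge(C, B). Edges now: 7
Op 8: add_edge(C, A). Edges now: 8
Op 9: add_edge(B, E). Edges now: 9
Op 10: add_edge(F, B). Edges now: 10
Op 11: add_edge(D, F). Edges now: 11
Compute levels (Kahn BFS):
  sources (in-degree 0): C
  process C: level=0
    C->A: in-degree(A)=1, level(A)>=1
    C->B: in-degree(B)=2, level(B)>=1
    C->D: in-degree(D)=0, level(D)=1, enqueue
    C->E: in-degree(E)=3, level(E)>=1
  process D: level=1
    D->B: in-degree(B)=1, level(B)>=2
    D->E: in-degree(E)=2, level(E)>=2
    D->F: in-degree(F)=0, level(F)=2, enqueue
  process F: level=2
    F->B: in-degree(B)=0, level(B)=3, enqueue
    F->E: in-degree(E)=1, level(E)>=3
  process B: level=3
    B->E: in-degree(E)=0, level(E)=4, enqueue
  process E: level=4
    E->A: in-degree(A)=0, level(A)=5, enqueue
  process A: level=5
All levels: A:5, B:3, C:0, D:1, E:4, F:2
level(D) = 1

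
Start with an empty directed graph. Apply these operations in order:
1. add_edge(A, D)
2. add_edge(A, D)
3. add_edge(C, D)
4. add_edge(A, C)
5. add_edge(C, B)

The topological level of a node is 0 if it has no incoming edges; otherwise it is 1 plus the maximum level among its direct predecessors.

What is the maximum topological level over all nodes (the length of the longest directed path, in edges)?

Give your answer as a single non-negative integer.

Answer: 2

Derivation:
Op 1: add_edge(A, D). Edges now: 1
Op 2: add_edge(A, D) (duplicate, no change). Edges now: 1
Op 3: add_edge(C, D). Edges now: 2
Op 4: add_edge(A, C). Edges now: 3
Op 5: add_edge(C, B). Edges now: 4
Compute levels (Kahn BFS):
  sources (in-degree 0): A
  process A: level=0
    A->C: in-degree(C)=0, level(C)=1, enqueue
    A->D: in-degree(D)=1, level(D)>=1
  process C: level=1
    C->B: in-degree(B)=0, level(B)=2, enqueue
    C->D: in-degree(D)=0, level(D)=2, enqueue
  process B: level=2
  process D: level=2
All levels: A:0, B:2, C:1, D:2
max level = 2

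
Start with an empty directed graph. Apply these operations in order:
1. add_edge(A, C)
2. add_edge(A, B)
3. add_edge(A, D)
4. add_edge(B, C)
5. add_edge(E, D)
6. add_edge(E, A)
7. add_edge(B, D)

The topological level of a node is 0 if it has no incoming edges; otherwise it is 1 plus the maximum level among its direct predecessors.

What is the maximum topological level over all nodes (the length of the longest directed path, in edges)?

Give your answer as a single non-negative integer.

Answer: 3

Derivation:
Op 1: add_edge(A, C). Edges now: 1
Op 2: add_edge(A, B). Edges now: 2
Op 3: add_edge(A, D). Edges now: 3
Op 4: add_edge(B, C). Edges now: 4
Op 5: add_edge(E, D). Edges now: 5
Op 6: add_edge(E, A). Edges now: 6
Op 7: add_edge(B, D). Edges now: 7
Compute levels (Kahn BFS):
  sources (in-degree 0): E
  process E: level=0
    E->A: in-degree(A)=0, level(A)=1, enqueue
    E->D: in-degree(D)=2, level(D)>=1
  process A: level=1
    A->B: in-degree(B)=0, level(B)=2, enqueue
    A->C: in-degree(C)=1, level(C)>=2
    A->D: in-degree(D)=1, level(D)>=2
  process B: level=2
    B->C: in-degree(C)=0, level(C)=3, enqueue
    B->D: in-degree(D)=0, level(D)=3, enqueue
  process C: level=3
  process D: level=3
All levels: A:1, B:2, C:3, D:3, E:0
max level = 3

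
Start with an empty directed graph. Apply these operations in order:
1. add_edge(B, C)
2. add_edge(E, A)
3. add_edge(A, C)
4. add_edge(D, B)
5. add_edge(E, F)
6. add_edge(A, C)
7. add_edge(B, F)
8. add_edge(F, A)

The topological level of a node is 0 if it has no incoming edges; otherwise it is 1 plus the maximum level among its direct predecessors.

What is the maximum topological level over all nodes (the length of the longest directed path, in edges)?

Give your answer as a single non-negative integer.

Op 1: add_edge(B, C). Edges now: 1
Op 2: add_edge(E, A). Edges now: 2
Op 3: add_edge(A, C). Edges now: 3
Op 4: add_edge(D, B). Edges now: 4
Op 5: add_edge(E, F). Edges now: 5
Op 6: add_edge(A, C) (duplicate, no change). Edges now: 5
Op 7: add_edge(B, F). Edges now: 6
Op 8: add_edge(F, A). Edges now: 7
Compute levels (Kahn BFS):
  sources (in-degree 0): D, E
  process D: level=0
    D->B: in-degree(B)=0, level(B)=1, enqueue
  process E: level=0
    E->A: in-degree(A)=1, level(A)>=1
    E->F: in-degree(F)=1, level(F)>=1
  process B: level=1
    B->C: in-degree(C)=1, level(C)>=2
    B->F: in-degree(F)=0, level(F)=2, enqueue
  process F: level=2
    F->A: in-degree(A)=0, level(A)=3, enqueue
  process A: level=3
    A->C: in-degree(C)=0, level(C)=4, enqueue
  process C: level=4
All levels: A:3, B:1, C:4, D:0, E:0, F:2
max level = 4

Answer: 4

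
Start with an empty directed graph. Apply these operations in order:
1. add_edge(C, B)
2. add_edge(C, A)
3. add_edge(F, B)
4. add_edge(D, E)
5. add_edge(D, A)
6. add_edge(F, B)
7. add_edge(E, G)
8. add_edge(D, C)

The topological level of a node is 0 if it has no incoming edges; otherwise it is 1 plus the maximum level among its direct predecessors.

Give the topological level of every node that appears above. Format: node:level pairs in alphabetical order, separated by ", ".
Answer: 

Answer: A:2, B:2, C:1, D:0, E:1, F:0, G:2

Derivation:
Op 1: add_edge(C, B). Edges now: 1
Op 2: add_edge(C, A). Edges now: 2
Op 3: add_edge(F, B). Edges now: 3
Op 4: add_edge(D, E). Edges now: 4
Op 5: add_edge(D, A). Edges now: 5
Op 6: add_edge(F, B) (duplicate, no change). Edges now: 5
Op 7: add_edge(E, G). Edges now: 6
Op 8: add_edge(D, C). Edges now: 7
Compute levels (Kahn BFS):
  sources (in-degree 0): D, F
  process D: level=0
    D->A: in-degree(A)=1, level(A)>=1
    D->C: in-degree(C)=0, level(C)=1, enqueue
    D->E: in-degree(E)=0, level(E)=1, enqueue
  process F: level=0
    F->B: in-degree(B)=1, level(B)>=1
  process C: level=1
    C->A: in-degree(A)=0, level(A)=2, enqueue
    C->B: in-degree(B)=0, level(B)=2, enqueue
  process E: level=1
    E->G: in-degree(G)=0, level(G)=2, enqueue
  process A: level=2
  process B: level=2
  process G: level=2
All levels: A:2, B:2, C:1, D:0, E:1, F:0, G:2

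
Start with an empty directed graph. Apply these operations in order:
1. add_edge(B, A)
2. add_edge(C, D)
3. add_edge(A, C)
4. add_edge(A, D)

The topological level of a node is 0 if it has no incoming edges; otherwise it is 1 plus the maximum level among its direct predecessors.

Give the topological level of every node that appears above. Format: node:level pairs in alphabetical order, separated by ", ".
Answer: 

Answer: A:1, B:0, C:2, D:3

Derivation:
Op 1: add_edge(B, A). Edges now: 1
Op 2: add_edge(C, D). Edges now: 2
Op 3: add_edge(A, C). Edges now: 3
Op 4: add_edge(A, D). Edges now: 4
Compute levels (Kahn BFS):
  sources (in-degree 0): B
  process B: level=0
    B->A: in-degree(A)=0, level(A)=1, enqueue
  process A: level=1
    A->C: in-degree(C)=0, level(C)=2, enqueue
    A->D: in-degree(D)=1, level(D)>=2
  process C: level=2
    C->D: in-degree(D)=0, level(D)=3, enqueue
  process D: level=3
All levels: A:1, B:0, C:2, D:3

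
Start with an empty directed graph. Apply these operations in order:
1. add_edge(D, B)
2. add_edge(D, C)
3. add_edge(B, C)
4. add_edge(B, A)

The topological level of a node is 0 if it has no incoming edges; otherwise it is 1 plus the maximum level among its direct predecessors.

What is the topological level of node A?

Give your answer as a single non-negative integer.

Op 1: add_edge(D, B). Edges now: 1
Op 2: add_edge(D, C). Edges now: 2
Op 3: add_edge(B, C). Edges now: 3
Op 4: add_edge(B, A). Edges now: 4
Compute levels (Kahn BFS):
  sources (in-degree 0): D
  process D: level=0
    D->B: in-degree(B)=0, level(B)=1, enqueue
    D->C: in-degree(C)=1, level(C)>=1
  process B: level=1
    B->A: in-degree(A)=0, level(A)=2, enqueue
    B->C: in-degree(C)=0, level(C)=2, enqueue
  process A: level=2
  process C: level=2
All levels: A:2, B:1, C:2, D:0
level(A) = 2

Answer: 2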